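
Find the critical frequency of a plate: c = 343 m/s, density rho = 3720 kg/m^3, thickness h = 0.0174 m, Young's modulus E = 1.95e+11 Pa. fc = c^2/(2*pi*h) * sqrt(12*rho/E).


12*rho/E = 12*3720/1.95e+11 = 2.28923e-07
sqrt(12*rho/E) = sqrt(2.28923e-07) = 0.000478459
c^2/(2*pi*h) = 343^2/(2*pi*0.0174) = 1.07612e+06
fc = 1.07612e+06 * 0.000478459 = 514.88 Hz


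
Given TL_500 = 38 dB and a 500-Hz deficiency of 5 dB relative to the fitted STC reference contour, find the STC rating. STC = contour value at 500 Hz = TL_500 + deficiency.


By ASTM E413, STC = value of the fitted reference contour at 500 Hz.
Contour value at 500 Hz = TL_500 + deficiency = 38 + 5 = 43
STC = 43


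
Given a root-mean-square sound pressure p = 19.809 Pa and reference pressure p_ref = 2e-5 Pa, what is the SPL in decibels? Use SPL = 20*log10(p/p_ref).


p / p_ref = 19.809 / 2e-5 = 990450
SPL = 20 * log10(990450) = 119.92 dB


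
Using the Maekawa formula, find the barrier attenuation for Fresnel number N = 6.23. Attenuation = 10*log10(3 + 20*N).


3 + 20*N = 3 + 20*6.23 = 127.6
Att = 10*log10(127.6) = 21.059 dB


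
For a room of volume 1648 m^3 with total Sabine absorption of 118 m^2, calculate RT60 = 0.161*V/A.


RT60 = 0.161 * 1648 / 118 = 2.2485 s


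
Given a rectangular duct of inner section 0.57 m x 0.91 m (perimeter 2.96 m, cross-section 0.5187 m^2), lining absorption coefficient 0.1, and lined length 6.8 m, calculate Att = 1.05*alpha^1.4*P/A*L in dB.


alpha^1.4 = 0.1^1.4 = 0.0398107
Attenuation rate = 1.05 * alpha^1.4 * P / A
= 1.05 * 0.0398107 * 2.96 / 0.5187 = 0.238542 dB/m
Total Att = 0.238542 * 6.8 = 1.6221 dB


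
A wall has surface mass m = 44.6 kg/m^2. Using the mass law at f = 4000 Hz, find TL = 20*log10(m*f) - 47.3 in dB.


m * f = 44.6 * 4000 = 178400
20*log10(178400) = 105.028 dB
TL = 105.028 - 47.3 = 57.728 dB


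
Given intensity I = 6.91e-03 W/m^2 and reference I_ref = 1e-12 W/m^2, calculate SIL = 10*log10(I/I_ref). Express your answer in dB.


I / I_ref = 6.91e-03 / 1e-12 = 6.91e+09
SIL = 10 * log10(6.91e+09) = 98.395 dB


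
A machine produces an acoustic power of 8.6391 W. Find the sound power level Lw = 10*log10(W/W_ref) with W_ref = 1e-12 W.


W / W_ref = 8.6391 / 1e-12 = 8.6391e+12
Lw = 10 * log10(8.6391e+12) = 129.36 dB


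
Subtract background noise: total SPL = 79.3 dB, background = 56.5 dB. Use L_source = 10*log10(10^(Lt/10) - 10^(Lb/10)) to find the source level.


10^(79.3/10) = 8.51138e+07
10^(56.5/10) = 446684
Difference = 8.51138e+07 - 446684 = 8.46671e+07
L_source = 10*log10(8.46671e+07) = 79.277 dB


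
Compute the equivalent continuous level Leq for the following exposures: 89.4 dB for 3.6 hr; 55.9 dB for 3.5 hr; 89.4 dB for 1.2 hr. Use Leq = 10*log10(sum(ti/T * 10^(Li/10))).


T_total = 3.6 + 3.5 + 1.2 = 8.3 hr
(3.6/8.3) * 10^(89.4/10) = 3.77767e+08
(3.5/8.3) * 10^(55.9/10) = 164055
(1.2/8.3) * 10^(89.4/10) = 1.25922e+08
Sum = 3.77767e+08 + 164055 + 1.25922e+08 = 5.03853e+08
Leq = 10*log10(5.03853e+08) = 87.023 dB


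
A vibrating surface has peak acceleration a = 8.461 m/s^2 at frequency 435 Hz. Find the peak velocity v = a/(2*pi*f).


omega = 2*pi*f = 2*pi*435 = 2733.19 rad/s
v = a / omega = 8.461 / 2733.19 = 0.0030957 m/s


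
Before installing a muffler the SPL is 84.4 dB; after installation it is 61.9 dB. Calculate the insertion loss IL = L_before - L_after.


Insertion loss = SPL without muffler - SPL with muffler
IL = 84.4 - 61.9 = 22.5 dB


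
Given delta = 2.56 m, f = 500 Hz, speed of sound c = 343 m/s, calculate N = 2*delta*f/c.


N = 2*delta*f/c = 2*delta/lambda, where lambda = c/f
lambda = 343 / 500 = 0.686 m
N = 2 * 2.56 / 0.686 = 7.4636


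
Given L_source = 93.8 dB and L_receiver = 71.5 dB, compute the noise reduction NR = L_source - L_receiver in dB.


NR = L_source - L_receiver (difference between source and receiving room levels)
NR = 93.8 - 71.5 = 22.3 dB


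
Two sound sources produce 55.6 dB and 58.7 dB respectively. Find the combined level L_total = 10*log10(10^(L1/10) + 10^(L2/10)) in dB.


10^(55.6/10) = 363078
10^(58.7/10) = 741310
Sum = 363078 + 741310 = 1.10439e+06
L_total = 10*log10(1.10439e+06) = 60.431 dB


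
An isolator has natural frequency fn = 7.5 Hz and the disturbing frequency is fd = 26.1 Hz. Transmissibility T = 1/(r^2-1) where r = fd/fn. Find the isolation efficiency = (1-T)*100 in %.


r = 26.1 / 7.5 = 3.48
r^2 - 1 = 3.48^2 - 1 = 11.1104
T = 1/11.1104 = 0.0900058
Efficiency = (1 - 0.0900058)*100 = 90.999 %


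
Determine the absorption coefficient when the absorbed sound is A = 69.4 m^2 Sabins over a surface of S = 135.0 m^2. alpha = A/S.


Absorption coefficient = absorbed power / incident power
alpha = A / S = 69.4 / 135.0 = 0.51407


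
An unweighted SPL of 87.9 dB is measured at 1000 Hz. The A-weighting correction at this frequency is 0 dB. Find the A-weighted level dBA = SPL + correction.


A-weighting table: 1000 Hz -> 0 dB correction
SPL_A = SPL + correction = 87.9 + (0) = 87.9 dBA


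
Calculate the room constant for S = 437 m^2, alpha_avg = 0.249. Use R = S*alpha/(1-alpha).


R = 437 * 0.249 / (1 - 0.249) = 144.89 m^2


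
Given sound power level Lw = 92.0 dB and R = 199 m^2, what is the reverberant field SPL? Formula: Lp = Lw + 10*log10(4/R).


4/R = 4/199 = 0.0201005
Lp = 92.0 + 10*log10(0.0201005) = 75.032 dB


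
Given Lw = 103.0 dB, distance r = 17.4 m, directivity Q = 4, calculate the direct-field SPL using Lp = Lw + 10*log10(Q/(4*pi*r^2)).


4*pi*r^2 = 4*pi*17.4^2 = 3804.59 m^2
Q / (4*pi*r^2) = 4 / 3804.59 = 0.00105136
Lp = 103.0 + 10*log10(0.00105136) = 73.218 dB


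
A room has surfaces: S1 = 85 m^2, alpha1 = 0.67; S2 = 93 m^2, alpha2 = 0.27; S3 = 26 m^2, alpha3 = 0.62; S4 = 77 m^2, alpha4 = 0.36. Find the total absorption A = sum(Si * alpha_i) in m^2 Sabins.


85 * 0.67 = 56.95
93 * 0.27 = 25.11
26 * 0.62 = 16.12
77 * 0.36 = 27.72
A_total = 56.95 + 25.11 + 16.12 + 27.72 = 125.9 m^2


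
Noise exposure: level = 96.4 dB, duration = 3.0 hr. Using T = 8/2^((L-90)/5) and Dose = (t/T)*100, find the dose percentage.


T_allowed = 8 / 2^((96.4 - 90)/5) = 3.29436 hr
Dose = 3.0 / 3.29436 * 100 = 91.065 %


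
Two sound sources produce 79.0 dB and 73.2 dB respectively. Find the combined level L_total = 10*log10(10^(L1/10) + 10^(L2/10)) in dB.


10^(79.0/10) = 7.94328e+07
10^(73.2/10) = 2.0893e+07
Sum = 7.94328e+07 + 2.0893e+07 = 1.00326e+08
L_total = 10*log10(1.00326e+08) = 80.014 dB


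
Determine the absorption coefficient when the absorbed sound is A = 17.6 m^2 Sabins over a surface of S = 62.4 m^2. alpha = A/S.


Absorption coefficient = absorbed power / incident power
alpha = A / S = 17.6 / 62.4 = 0.28205


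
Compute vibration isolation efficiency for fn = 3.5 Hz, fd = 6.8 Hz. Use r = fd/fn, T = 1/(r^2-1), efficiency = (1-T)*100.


r = 6.8 / 3.5 = 1.94286
r^2 - 1 = 1.94286^2 - 1 = 2.7747
T = 1/2.7747 = 0.360399
Efficiency = (1 - 0.360399)*100 = 63.96 %


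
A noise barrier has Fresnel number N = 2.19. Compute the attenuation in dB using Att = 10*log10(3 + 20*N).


3 + 20*N = 3 + 20*2.19 = 46.8
Att = 10*log10(46.8) = 16.702 dB


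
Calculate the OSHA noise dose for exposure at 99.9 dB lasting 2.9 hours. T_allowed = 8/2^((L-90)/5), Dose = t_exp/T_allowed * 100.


T_allowed = 8 / 2^((99.9 - 90)/5) = 2.02792 hr
Dose = 2.9 / 2.02792 * 100 = 143 %


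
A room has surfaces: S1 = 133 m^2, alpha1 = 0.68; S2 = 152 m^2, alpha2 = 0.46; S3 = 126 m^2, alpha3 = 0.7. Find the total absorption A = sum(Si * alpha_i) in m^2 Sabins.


133 * 0.68 = 90.44
152 * 0.46 = 69.92
126 * 0.7 = 88.2
A_total = 90.44 + 69.92 + 88.2 = 248.56 m^2


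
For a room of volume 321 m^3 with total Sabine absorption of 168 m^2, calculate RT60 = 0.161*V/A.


RT60 = 0.161 * 321 / 168 = 0.30763 s


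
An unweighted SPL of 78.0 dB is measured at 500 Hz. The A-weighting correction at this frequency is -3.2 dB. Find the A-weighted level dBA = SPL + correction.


A-weighting table: 500 Hz -> -3.2 dB correction
SPL_A = SPL + correction = 78.0 + (-3.2) = 74.8 dBA


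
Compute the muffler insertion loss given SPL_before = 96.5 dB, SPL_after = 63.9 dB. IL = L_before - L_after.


Insertion loss = SPL without muffler - SPL with muffler
IL = 96.5 - 63.9 = 32.6 dB


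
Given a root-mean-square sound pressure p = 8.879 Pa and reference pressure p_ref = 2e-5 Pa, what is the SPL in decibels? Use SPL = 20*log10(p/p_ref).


p / p_ref = 8.879 / 2e-5 = 443950
SPL = 20 * log10(443950) = 112.95 dB


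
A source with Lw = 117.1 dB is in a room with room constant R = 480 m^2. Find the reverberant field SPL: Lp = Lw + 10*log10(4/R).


4/R = 4/480 = 0.00833333
Lp = 117.1 + 10*log10(0.00833333) = 96.308 dB


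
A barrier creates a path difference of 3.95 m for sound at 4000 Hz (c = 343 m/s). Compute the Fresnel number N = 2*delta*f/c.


N = 2*delta*f/c = 2*delta/lambda, where lambda = c/f
lambda = 343 / 4000 = 0.08575 m
N = 2 * 3.95 / 0.08575 = 92.128


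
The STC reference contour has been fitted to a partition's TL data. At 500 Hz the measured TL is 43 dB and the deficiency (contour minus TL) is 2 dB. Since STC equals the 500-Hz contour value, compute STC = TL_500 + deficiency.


By ASTM E413, STC = value of the fitted reference contour at 500 Hz.
Contour value at 500 Hz = TL_500 + deficiency = 43 + 2 = 45
STC = 45


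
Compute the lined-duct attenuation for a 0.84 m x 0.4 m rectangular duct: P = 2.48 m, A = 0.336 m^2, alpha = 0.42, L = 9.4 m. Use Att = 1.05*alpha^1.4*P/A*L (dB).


alpha^1.4 = 0.42^1.4 = 0.296858
Attenuation rate = 1.05 * alpha^1.4 * P / A
= 1.05 * 0.296858 * 2.48 / 0.336 = 2.30065 dB/m
Total Att = 2.30065 * 9.4 = 21.626 dB


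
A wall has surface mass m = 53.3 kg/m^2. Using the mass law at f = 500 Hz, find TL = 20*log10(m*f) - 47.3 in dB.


m * f = 53.3 * 500 = 26650
20*log10(26650) = 88.5139 dB
TL = 88.5139 - 47.3 = 41.214 dB


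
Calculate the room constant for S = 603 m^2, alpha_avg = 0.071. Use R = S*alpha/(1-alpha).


R = 603 * 0.071 / (1 - 0.071) = 46.085 m^2


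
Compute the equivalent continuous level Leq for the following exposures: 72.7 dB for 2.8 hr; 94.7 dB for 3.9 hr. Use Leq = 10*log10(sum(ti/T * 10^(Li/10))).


T_total = 2.8 + 3.9 = 6.7 hr
(2.8/6.7) * 10^(72.7/10) = 7.78186e+06
(3.9/6.7) * 10^(94.7/10) = 1.71787e+09
Sum = 7.78186e+06 + 1.71787e+09 = 1.72565e+09
Leq = 10*log10(1.72565e+09) = 92.37 dB


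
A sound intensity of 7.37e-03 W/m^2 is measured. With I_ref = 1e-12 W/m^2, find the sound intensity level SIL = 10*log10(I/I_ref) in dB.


I / I_ref = 7.37e-03 / 1e-12 = 7.37e+09
SIL = 10 * log10(7.37e+09) = 98.675 dB


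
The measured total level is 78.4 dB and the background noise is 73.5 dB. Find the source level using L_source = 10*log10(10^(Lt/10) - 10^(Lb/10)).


10^(78.4/10) = 6.91831e+07
10^(73.5/10) = 2.23872e+07
Difference = 6.91831e+07 - 2.23872e+07 = 4.67959e+07
L_source = 10*log10(4.67959e+07) = 76.702 dB


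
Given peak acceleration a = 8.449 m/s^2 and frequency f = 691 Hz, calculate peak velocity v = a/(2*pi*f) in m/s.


omega = 2*pi*f = 2*pi*691 = 4341.68 rad/s
v = a / omega = 8.449 / 4341.68 = 0.001946 m/s


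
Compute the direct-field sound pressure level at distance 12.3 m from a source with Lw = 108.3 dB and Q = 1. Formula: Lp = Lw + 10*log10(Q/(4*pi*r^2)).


4*pi*r^2 = 4*pi*12.3^2 = 1901.17 m^2
Q / (4*pi*r^2) = 1 / 1901.17 = 0.000525992
Lp = 108.3 + 10*log10(0.000525992) = 75.51 dB


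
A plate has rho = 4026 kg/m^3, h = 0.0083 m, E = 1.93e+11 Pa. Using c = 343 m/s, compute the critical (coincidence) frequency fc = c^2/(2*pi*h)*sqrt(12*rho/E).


12*rho/E = 12*4026/1.93e+11 = 2.50321e-07
sqrt(12*rho/E) = sqrt(2.50321e-07) = 0.000500321
c^2/(2*pi*h) = 343^2/(2*pi*0.0083) = 2.25595e+06
fc = 2.25595e+06 * 0.000500321 = 1128.7 Hz


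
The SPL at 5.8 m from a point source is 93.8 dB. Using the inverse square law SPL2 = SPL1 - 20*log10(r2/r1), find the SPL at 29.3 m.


r2/r1 = 29.3/5.8 = 5.05172
Correction = 20*log10(5.05172) = 14.0688 dB
SPL2 = 93.8 - 14.0688 = 79.731 dB


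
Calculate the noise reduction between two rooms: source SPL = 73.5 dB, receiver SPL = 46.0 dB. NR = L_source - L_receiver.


NR = L_source - L_receiver (difference between source and receiving room levels)
NR = 73.5 - 46.0 = 27.5 dB


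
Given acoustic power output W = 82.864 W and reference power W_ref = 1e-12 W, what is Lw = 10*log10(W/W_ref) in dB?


W / W_ref = 82.864 / 1e-12 = 8.2864e+13
Lw = 10 * log10(8.2864e+13) = 139.18 dB


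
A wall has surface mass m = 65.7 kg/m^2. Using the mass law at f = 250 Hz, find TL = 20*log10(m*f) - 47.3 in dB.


m * f = 65.7 * 250 = 16425
20*log10(16425) = 84.3101 dB
TL = 84.3101 - 47.3 = 37.01 dB


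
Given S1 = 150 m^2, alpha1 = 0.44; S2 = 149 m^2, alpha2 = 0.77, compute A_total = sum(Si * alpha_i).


150 * 0.44 = 66
149 * 0.77 = 114.73
A_total = 66 + 114.73 = 180.73 m^2


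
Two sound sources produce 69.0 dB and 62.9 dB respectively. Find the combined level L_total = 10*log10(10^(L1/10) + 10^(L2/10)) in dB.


10^(69.0/10) = 7.94328e+06
10^(62.9/10) = 1.94984e+06
Sum = 7.94328e+06 + 1.94984e+06 = 9.89312e+06
L_total = 10*log10(9.89312e+06) = 69.953 dB


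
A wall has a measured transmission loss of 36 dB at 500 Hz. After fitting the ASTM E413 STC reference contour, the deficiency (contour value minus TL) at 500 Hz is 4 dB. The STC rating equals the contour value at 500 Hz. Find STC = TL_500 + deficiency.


By ASTM E413, STC = value of the fitted reference contour at 500 Hz.
Contour value at 500 Hz = TL_500 + deficiency = 36 + 4 = 40
STC = 40


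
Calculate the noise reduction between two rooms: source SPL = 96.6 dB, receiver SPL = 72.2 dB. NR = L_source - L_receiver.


NR = L_source - L_receiver (difference between source and receiving room levels)
NR = 96.6 - 72.2 = 24.4 dB


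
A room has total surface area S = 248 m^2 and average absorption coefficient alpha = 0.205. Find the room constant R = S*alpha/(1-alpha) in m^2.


R = 248 * 0.205 / (1 - 0.205) = 63.95 m^2


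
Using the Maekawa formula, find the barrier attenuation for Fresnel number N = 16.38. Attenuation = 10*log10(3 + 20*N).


3 + 20*N = 3 + 20*16.38 = 330.6
Att = 10*log10(330.6) = 25.193 dB


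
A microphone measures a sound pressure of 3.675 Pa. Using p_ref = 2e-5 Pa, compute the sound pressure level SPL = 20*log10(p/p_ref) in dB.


p / p_ref = 3.675 / 2e-5 = 183750
SPL = 20 * log10(183750) = 105.28 dB


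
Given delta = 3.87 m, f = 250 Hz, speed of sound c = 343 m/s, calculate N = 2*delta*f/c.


N = 2*delta*f/c = 2*delta/lambda, where lambda = c/f
lambda = 343 / 250 = 1.372 m
N = 2 * 3.87 / 1.372 = 5.6414


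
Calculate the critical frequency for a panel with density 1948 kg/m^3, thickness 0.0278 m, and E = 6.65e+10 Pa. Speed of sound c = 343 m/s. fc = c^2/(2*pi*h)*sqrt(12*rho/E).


12*rho/E = 12*1948/6.65e+10 = 3.51519e-07
sqrt(12*rho/E) = sqrt(3.51519e-07) = 0.00059289
c^2/(2*pi*h) = 343^2/(2*pi*0.0278) = 673540
fc = 673540 * 0.00059289 = 399.34 Hz


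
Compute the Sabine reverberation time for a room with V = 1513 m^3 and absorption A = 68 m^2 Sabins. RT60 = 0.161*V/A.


RT60 = 0.161 * 1513 / 68 = 3.5823 s


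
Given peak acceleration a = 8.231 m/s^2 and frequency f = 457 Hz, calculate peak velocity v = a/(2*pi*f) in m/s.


omega = 2*pi*f = 2*pi*457 = 2871.42 rad/s
v = a / omega = 8.231 / 2871.42 = 0.0028665 m/s


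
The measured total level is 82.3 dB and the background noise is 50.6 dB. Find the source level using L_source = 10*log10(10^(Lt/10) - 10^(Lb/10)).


10^(82.3/10) = 1.69824e+08
10^(50.6/10) = 114815
Difference = 1.69824e+08 - 114815 = 1.69709e+08
L_source = 10*log10(1.69709e+08) = 82.297 dB


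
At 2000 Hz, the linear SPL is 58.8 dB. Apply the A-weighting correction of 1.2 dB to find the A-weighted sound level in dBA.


A-weighting table: 2000 Hz -> 1.2 dB correction
SPL_A = SPL + correction = 58.8 + (1.2) = 60 dBA


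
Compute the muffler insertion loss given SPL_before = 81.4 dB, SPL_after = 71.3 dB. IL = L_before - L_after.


Insertion loss = SPL without muffler - SPL with muffler
IL = 81.4 - 71.3 = 10.1 dB


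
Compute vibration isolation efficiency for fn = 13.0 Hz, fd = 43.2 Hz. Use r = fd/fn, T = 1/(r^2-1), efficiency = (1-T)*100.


r = 43.2 / 13.0 = 3.32308
r^2 - 1 = 3.32308^2 - 1 = 10.0429
T = 1/10.0429 = 0.0995728
Efficiency = (1 - 0.0995728)*100 = 90.043 %


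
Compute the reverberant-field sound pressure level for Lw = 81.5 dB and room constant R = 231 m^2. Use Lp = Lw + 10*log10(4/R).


4/R = 4/231 = 0.017316
Lp = 81.5 + 10*log10(0.017316) = 63.884 dB


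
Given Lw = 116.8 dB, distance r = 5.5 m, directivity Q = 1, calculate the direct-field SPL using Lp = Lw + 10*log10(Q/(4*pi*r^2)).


4*pi*r^2 = 4*pi*5.5^2 = 380.133 m^2
Q / (4*pi*r^2) = 1 / 380.133 = 0.00263066
Lp = 116.8 + 10*log10(0.00263066) = 91.001 dB


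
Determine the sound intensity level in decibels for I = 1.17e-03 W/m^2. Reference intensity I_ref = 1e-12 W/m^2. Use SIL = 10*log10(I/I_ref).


I / I_ref = 1.17e-03 / 1e-12 = 1.17e+09
SIL = 10 * log10(1.17e+09) = 90.682 dB


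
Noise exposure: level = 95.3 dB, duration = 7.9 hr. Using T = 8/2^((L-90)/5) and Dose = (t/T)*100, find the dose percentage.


T_allowed = 8 / 2^((95.3 - 90)/5) = 3.83706 hr
Dose = 7.9 / 3.83706 * 100 = 205.89 %


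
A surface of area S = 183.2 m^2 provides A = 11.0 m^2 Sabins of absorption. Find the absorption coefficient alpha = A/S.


Absorption coefficient = absorbed power / incident power
alpha = A / S = 11.0 / 183.2 = 0.060044


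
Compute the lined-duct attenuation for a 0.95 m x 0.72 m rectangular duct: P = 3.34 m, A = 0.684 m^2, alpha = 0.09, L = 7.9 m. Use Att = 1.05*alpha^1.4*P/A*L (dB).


alpha^1.4 = 0.09^1.4 = 0.034351
Attenuation rate = 1.05 * alpha^1.4 * P / A
= 1.05 * 0.034351 * 3.34 / 0.684 = 0.176124 dB/m
Total Att = 0.176124 * 7.9 = 1.3914 dB


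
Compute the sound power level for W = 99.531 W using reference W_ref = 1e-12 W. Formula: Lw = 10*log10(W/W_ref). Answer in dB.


W / W_ref = 99.531 / 1e-12 = 9.9531e+13
Lw = 10 * log10(9.9531e+13) = 139.98 dB


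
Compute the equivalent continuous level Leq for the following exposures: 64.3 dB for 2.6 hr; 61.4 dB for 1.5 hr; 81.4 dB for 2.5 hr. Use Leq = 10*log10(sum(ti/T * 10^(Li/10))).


T_total = 2.6 + 1.5 + 2.5 = 6.6 hr
(2.6/6.6) * 10^(64.3/10) = 1.0603e+06
(1.5/6.6) * 10^(61.4/10) = 313724
(2.5/6.6) * 10^(81.4/10) = 5.22873e+07
Sum = 1.0603e+06 + 313724 + 5.22873e+07 = 5.36613e+07
Leq = 10*log10(5.36613e+07) = 77.297 dB


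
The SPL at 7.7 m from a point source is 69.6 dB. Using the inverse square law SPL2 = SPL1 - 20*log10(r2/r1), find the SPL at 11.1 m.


r2/r1 = 11.1/7.7 = 1.44156
Correction = 20*log10(1.44156) = 3.17665 dB
SPL2 = 69.6 - 3.17665 = 66.423 dB


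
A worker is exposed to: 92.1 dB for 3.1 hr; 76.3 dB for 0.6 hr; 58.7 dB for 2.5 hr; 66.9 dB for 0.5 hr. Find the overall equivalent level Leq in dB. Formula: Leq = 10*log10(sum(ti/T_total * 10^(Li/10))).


T_total = 3.1 + 0.6 + 2.5 + 0.5 = 6.7 hr
(3.1/6.7) * 10^(92.1/10) = 7.5039e+08
(0.6/6.7) * 10^(76.3/10) = 3.82012e+06
(2.5/6.7) * 10^(58.7/10) = 276608
(0.5/6.7) * 10^(66.9/10) = 365507
Sum = 7.5039e+08 + 3.82012e+06 + 276608 + 365507 = 7.54852e+08
Leq = 10*log10(7.54852e+08) = 88.779 dB


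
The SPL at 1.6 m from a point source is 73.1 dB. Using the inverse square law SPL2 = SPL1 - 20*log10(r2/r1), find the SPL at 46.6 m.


r2/r1 = 46.6/1.6 = 29.125
Correction = 20*log10(29.125) = 29.2853 dB
SPL2 = 73.1 - 29.2853 = 43.815 dB


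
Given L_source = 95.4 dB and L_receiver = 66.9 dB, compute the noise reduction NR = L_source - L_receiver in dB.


NR = L_source - L_receiver (difference between source and receiving room levels)
NR = 95.4 - 66.9 = 28.5 dB


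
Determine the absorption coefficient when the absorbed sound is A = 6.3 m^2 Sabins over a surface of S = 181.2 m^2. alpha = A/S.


Absorption coefficient = absorbed power / incident power
alpha = A / S = 6.3 / 181.2 = 0.034768


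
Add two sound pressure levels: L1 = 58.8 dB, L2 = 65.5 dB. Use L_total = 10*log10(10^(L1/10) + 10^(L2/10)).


10^(58.8/10) = 758578
10^(65.5/10) = 3.54813e+06
Sum = 758578 + 3.54813e+06 = 4.30671e+06
L_total = 10*log10(4.30671e+06) = 66.341 dB


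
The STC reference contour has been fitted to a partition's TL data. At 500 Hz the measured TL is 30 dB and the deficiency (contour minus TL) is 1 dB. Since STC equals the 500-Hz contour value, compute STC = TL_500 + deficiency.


By ASTM E413, STC = value of the fitted reference contour at 500 Hz.
Contour value at 500 Hz = TL_500 + deficiency = 30 + 1 = 31
STC = 31


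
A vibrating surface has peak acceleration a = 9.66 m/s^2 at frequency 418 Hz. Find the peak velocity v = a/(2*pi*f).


omega = 2*pi*f = 2*pi*418 = 2626.37 rad/s
v = a / omega = 9.66 / 2626.37 = 0.0036781 m/s


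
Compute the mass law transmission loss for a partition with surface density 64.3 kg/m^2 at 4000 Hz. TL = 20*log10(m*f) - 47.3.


m * f = 64.3 * 4000 = 257200
20*log10(257200) = 108.205 dB
TL = 108.205 - 47.3 = 60.905 dB


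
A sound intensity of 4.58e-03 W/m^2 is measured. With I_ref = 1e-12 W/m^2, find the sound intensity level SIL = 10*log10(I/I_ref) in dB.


I / I_ref = 4.58e-03 / 1e-12 = 4.58e+09
SIL = 10 * log10(4.58e+09) = 96.609 dB


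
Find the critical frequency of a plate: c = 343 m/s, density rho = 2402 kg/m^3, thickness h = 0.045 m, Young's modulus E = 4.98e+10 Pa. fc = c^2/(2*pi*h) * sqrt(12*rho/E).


12*rho/E = 12*2402/4.98e+10 = 5.78795e-07
sqrt(12*rho/E) = sqrt(5.78795e-07) = 0.000760786
c^2/(2*pi*h) = 343^2/(2*pi*0.045) = 416098
fc = 416098 * 0.000760786 = 316.56 Hz


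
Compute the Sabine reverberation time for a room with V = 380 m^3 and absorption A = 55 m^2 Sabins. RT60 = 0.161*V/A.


RT60 = 0.161 * 380 / 55 = 1.1124 s


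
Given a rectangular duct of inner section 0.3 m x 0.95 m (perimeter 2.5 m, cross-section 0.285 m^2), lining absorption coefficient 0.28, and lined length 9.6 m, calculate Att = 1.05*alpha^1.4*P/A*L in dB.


alpha^1.4 = 0.28^1.4 = 0.168276
Attenuation rate = 1.05 * alpha^1.4 * P / A
= 1.05 * 0.168276 * 2.5 / 0.285 = 1.54991 dB/m
Total Att = 1.54991 * 9.6 = 14.879 dB


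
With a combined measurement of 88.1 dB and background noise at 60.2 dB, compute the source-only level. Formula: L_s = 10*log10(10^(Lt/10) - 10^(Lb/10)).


10^(88.1/10) = 6.45654e+08
10^(60.2/10) = 1.04713e+06
Difference = 6.45654e+08 - 1.04713e+06 = 6.44607e+08
L_source = 10*log10(6.44607e+08) = 88.093 dB


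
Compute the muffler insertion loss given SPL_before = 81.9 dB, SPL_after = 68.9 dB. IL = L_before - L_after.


Insertion loss = SPL without muffler - SPL with muffler
IL = 81.9 - 68.9 = 13 dB


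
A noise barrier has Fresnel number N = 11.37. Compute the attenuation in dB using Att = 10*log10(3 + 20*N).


3 + 20*N = 3 + 20*11.37 = 230.4
Att = 10*log10(230.4) = 23.625 dB


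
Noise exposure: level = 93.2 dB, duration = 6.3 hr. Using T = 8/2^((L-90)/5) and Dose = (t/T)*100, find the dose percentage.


T_allowed = 8 / 2^((93.2 - 90)/5) = 5.1337 hr
Dose = 6.3 / 5.1337 * 100 = 122.72 %


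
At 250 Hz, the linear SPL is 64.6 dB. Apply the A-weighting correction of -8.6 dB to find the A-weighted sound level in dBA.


A-weighting table: 250 Hz -> -8.6 dB correction
SPL_A = SPL + correction = 64.6 + (-8.6) = 56 dBA


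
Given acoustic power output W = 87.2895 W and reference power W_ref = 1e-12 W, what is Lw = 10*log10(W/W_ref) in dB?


W / W_ref = 87.2895 / 1e-12 = 8.72895e+13
Lw = 10 * log10(8.72895e+13) = 139.41 dB


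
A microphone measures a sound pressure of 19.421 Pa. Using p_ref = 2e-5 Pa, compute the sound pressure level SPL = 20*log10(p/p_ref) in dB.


p / p_ref = 19.421 / 2e-5 = 971050
SPL = 20 * log10(971050) = 119.74 dB


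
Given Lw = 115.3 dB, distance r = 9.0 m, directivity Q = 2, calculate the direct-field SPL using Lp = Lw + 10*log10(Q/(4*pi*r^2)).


4*pi*r^2 = 4*pi*9.0^2 = 1017.88 m^2
Q / (4*pi*r^2) = 2 / 1017.88 = 0.00196487
Lp = 115.3 + 10*log10(0.00196487) = 88.233 dB


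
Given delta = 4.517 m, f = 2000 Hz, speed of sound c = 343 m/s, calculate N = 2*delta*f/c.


N = 2*delta*f/c = 2*delta/lambda, where lambda = c/f
lambda = 343 / 2000 = 0.1715 m
N = 2 * 4.517 / 0.1715 = 52.676


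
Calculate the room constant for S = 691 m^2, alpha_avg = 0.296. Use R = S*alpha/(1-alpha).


R = 691 * 0.296 / (1 - 0.296) = 290.53 m^2


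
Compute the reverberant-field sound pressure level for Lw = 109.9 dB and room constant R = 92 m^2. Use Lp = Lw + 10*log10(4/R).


4/R = 4/92 = 0.0434783
Lp = 109.9 + 10*log10(0.0434783) = 96.283 dB


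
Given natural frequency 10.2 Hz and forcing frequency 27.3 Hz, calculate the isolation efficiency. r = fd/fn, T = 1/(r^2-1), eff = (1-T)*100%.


r = 27.3 / 10.2 = 2.67647
r^2 - 1 = 2.67647^2 - 1 = 6.16349
T = 1/6.16349 = 0.162246
Efficiency = (1 - 0.162246)*100 = 83.775 %


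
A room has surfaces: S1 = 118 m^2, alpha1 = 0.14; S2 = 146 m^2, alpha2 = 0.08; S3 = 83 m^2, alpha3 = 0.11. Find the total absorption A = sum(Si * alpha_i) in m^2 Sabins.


118 * 0.14 = 16.52
146 * 0.08 = 11.68
83 * 0.11 = 9.13
A_total = 16.52 + 11.68 + 9.13 = 37.33 m^2


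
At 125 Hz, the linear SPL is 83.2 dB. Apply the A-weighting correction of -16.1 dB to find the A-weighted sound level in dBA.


A-weighting table: 125 Hz -> -16.1 dB correction
SPL_A = SPL + correction = 83.2 + (-16.1) = 67.1 dBA


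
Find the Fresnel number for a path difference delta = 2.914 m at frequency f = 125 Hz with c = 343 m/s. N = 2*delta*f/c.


N = 2*delta*f/c = 2*delta/lambda, where lambda = c/f
lambda = 343 / 125 = 2.744 m
N = 2 * 2.914 / 2.744 = 2.1239


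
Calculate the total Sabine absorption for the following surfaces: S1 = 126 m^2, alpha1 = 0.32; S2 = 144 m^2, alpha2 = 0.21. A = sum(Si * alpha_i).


126 * 0.32 = 40.32
144 * 0.21 = 30.24
A_total = 40.32 + 30.24 = 70.56 m^2


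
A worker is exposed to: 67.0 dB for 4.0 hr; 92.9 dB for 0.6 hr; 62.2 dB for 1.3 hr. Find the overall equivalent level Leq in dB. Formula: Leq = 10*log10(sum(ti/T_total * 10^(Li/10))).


T_total = 4.0 + 0.6 + 1.3 = 5.9 hr
(4.0/5.9) * 10^(67.0/10) = 3.39788e+06
(0.6/5.9) * 10^(92.9/10) = 1.98289e+08
(1.3/5.9) * 10^(62.2/10) = 365672
Sum = 3.39788e+06 + 1.98289e+08 + 365672 = 2.02053e+08
Leq = 10*log10(2.02053e+08) = 83.055 dB


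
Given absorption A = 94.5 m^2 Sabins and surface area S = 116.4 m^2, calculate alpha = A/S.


Absorption coefficient = absorbed power / incident power
alpha = A / S = 94.5 / 116.4 = 0.81186


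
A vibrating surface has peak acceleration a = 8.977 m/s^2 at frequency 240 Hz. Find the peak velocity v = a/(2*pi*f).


omega = 2*pi*f = 2*pi*240 = 1507.96 rad/s
v = a / omega = 8.977 / 1507.96 = 0.0059531 m/s


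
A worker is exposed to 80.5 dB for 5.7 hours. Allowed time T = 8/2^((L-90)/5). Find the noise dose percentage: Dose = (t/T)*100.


T_allowed = 8 / 2^((80.5 - 90)/5) = 29.8571 hr
Dose = 5.7 / 29.8571 * 100 = 19.091 %


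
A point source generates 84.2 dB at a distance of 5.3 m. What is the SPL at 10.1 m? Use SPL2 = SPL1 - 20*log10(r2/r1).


r2/r1 = 10.1/5.3 = 1.90566
Correction = 20*log10(1.90566) = 5.60091 dB
SPL2 = 84.2 - 5.60091 = 78.599 dB


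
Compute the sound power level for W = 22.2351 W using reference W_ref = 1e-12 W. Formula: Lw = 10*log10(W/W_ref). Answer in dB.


W / W_ref = 22.2351 / 1e-12 = 2.22351e+13
Lw = 10 * log10(2.22351e+13) = 133.47 dB


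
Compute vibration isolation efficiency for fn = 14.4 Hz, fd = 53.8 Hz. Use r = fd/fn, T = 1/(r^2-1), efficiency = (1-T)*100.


r = 53.8 / 14.4 = 3.73611
r^2 - 1 = 3.73611^2 - 1 = 12.9585
T = 1/12.9585 = 0.0771694
Efficiency = (1 - 0.0771694)*100 = 92.283 %


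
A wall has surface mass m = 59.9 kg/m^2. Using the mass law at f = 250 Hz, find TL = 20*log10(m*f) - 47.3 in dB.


m * f = 59.9 * 250 = 14975
20*log10(14975) = 83.5073 dB
TL = 83.5073 - 47.3 = 36.207 dB


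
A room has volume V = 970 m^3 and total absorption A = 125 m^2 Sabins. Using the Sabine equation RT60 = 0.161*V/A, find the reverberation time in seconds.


RT60 = 0.161 * 970 / 125 = 1.2494 s


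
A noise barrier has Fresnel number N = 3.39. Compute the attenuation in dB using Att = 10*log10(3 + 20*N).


3 + 20*N = 3 + 20*3.39 = 70.8
Att = 10*log10(70.8) = 18.5 dB


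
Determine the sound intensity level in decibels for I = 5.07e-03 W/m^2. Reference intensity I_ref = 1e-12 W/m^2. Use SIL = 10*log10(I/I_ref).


I / I_ref = 5.07e-03 / 1e-12 = 5.07e+09
SIL = 10 * log10(5.07e+09) = 97.05 dB


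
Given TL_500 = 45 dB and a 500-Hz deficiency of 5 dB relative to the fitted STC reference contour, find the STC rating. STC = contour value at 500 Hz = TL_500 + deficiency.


By ASTM E413, STC = value of the fitted reference contour at 500 Hz.
Contour value at 500 Hz = TL_500 + deficiency = 45 + 5 = 50
STC = 50


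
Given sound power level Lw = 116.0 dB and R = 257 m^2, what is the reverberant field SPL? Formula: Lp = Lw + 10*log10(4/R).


4/R = 4/257 = 0.0155642
Lp = 116.0 + 10*log10(0.0155642) = 97.921 dB


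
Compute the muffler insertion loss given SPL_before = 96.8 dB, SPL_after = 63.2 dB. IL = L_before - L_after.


Insertion loss = SPL without muffler - SPL with muffler
IL = 96.8 - 63.2 = 33.6 dB


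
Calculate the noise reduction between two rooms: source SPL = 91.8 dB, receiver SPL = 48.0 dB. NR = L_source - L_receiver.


NR = L_source - L_receiver (difference between source and receiving room levels)
NR = 91.8 - 48.0 = 43.8 dB


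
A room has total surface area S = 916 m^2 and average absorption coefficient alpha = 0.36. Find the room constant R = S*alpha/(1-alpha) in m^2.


R = 916 * 0.36 / (1 - 0.36) = 515.25 m^2


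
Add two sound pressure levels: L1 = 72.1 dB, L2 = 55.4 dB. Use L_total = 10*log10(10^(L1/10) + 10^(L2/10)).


10^(72.1/10) = 1.62181e+07
10^(55.4/10) = 346737
Sum = 1.62181e+07 + 346737 = 1.65648e+07
L_total = 10*log10(1.65648e+07) = 72.192 dB


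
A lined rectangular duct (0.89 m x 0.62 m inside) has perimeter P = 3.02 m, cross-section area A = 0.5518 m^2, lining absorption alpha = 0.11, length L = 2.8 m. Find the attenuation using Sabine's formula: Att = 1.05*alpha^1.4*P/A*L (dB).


alpha^1.4 = 0.11^1.4 = 0.0454935
Attenuation rate = 1.05 * alpha^1.4 * P / A
= 1.05 * 0.0454935 * 3.02 / 0.5518 = 0.261435 dB/m
Total Att = 0.261435 * 2.8 = 0.73202 dB


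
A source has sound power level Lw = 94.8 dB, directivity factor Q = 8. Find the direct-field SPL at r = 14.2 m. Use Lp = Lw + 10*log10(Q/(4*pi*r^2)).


4*pi*r^2 = 4*pi*14.2^2 = 2533.88 m^2
Q / (4*pi*r^2) = 8 / 2533.88 = 0.00315721
Lp = 94.8 + 10*log10(0.00315721) = 69.793 dB


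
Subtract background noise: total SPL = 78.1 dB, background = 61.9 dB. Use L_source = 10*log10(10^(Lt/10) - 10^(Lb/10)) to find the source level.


10^(78.1/10) = 6.45654e+07
10^(61.9/10) = 1.54882e+06
Difference = 6.45654e+07 - 1.54882e+06 = 6.30166e+07
L_source = 10*log10(6.30166e+07) = 77.995 dB


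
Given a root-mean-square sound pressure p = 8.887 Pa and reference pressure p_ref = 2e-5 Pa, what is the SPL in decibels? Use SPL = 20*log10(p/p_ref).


p / p_ref = 8.887 / 2e-5 = 444350
SPL = 20 * log10(444350) = 112.95 dB


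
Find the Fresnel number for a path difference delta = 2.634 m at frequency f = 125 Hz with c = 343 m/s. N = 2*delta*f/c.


N = 2*delta*f/c = 2*delta/lambda, where lambda = c/f
lambda = 343 / 125 = 2.744 m
N = 2 * 2.634 / 2.744 = 1.9198


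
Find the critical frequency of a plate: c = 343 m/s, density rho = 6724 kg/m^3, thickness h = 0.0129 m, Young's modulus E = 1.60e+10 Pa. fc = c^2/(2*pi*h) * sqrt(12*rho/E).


12*rho/E = 12*6724/1.60e+10 = 5.043e-06
sqrt(12*rho/E) = sqrt(5.043e-06) = 0.00224566
c^2/(2*pi*h) = 343^2/(2*pi*0.0129) = 1.45151e+06
fc = 1.45151e+06 * 0.00224566 = 3259.6 Hz


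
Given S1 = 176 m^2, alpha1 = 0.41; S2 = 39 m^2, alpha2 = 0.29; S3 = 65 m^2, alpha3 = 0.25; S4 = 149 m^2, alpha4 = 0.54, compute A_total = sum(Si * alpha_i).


176 * 0.41 = 72.16
39 * 0.29 = 11.31
65 * 0.25 = 16.25
149 * 0.54 = 80.46
A_total = 72.16 + 11.31 + 16.25 + 80.46 = 180.18 m^2


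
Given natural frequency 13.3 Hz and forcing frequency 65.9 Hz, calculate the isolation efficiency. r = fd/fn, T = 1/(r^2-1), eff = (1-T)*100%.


r = 65.9 / 13.3 = 4.95489
r^2 - 1 = 4.95489^2 - 1 = 23.5509
T = 1/23.5509 = 0.0424612
Efficiency = (1 - 0.0424612)*100 = 95.754 %


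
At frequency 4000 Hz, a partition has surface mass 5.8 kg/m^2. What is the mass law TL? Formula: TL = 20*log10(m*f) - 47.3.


m * f = 5.8 * 4000 = 23200
20*log10(23200) = 87.3098 dB
TL = 87.3098 - 47.3 = 40.01 dB


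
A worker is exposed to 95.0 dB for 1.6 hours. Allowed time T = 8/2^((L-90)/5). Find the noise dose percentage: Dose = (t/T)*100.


T_allowed = 8 / 2^((95.0 - 90)/5) = 4 hr
Dose = 1.6 / 4 * 100 = 40 %


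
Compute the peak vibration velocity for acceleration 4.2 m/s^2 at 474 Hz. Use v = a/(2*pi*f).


omega = 2*pi*f = 2*pi*474 = 2978.23 rad/s
v = a / omega = 4.2 / 2978.23 = 0.0014102 m/s


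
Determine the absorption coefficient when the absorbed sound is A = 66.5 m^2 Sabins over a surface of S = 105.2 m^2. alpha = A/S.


Absorption coefficient = absorbed power / incident power
alpha = A / S = 66.5 / 105.2 = 0.63213


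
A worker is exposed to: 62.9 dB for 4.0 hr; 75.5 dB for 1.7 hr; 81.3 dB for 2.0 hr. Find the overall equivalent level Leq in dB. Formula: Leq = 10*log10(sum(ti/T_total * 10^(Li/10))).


T_total = 4.0 + 1.7 + 2.0 = 7.7 hr
(4.0/7.7) * 10^(62.9/10) = 1.01291e+06
(1.7/7.7) * 10^(75.5/10) = 7.83354e+06
(2.0/7.7) * 10^(81.3/10) = 3.5038e+07
Sum = 1.01291e+06 + 7.83354e+06 + 3.5038e+07 = 4.38844e+07
Leq = 10*log10(4.38844e+07) = 76.423 dB


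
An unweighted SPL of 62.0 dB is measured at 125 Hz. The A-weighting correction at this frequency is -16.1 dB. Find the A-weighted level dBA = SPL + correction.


A-weighting table: 125 Hz -> -16.1 dB correction
SPL_A = SPL + correction = 62.0 + (-16.1) = 45.9 dBA


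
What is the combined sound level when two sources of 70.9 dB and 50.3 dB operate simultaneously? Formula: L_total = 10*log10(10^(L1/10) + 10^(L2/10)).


10^(70.9/10) = 1.23027e+07
10^(50.3/10) = 107152
Sum = 1.23027e+07 + 107152 = 1.24099e+07
L_total = 10*log10(1.24099e+07) = 70.938 dB


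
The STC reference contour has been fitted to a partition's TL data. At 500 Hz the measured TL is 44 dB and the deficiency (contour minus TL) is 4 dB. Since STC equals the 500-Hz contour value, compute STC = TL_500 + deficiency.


By ASTM E413, STC = value of the fitted reference contour at 500 Hz.
Contour value at 500 Hz = TL_500 + deficiency = 44 + 4 = 48
STC = 48


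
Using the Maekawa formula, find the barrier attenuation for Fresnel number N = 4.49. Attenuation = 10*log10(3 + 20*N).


3 + 20*N = 3 + 20*4.49 = 92.8
Att = 10*log10(92.8) = 19.675 dB


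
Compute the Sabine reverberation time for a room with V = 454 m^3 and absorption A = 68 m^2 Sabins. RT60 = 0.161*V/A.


RT60 = 0.161 * 454 / 68 = 1.0749 s


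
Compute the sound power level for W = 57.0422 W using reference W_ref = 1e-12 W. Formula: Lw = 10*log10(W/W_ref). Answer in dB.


W / W_ref = 57.0422 / 1e-12 = 5.70422e+13
Lw = 10 * log10(5.70422e+13) = 137.56 dB


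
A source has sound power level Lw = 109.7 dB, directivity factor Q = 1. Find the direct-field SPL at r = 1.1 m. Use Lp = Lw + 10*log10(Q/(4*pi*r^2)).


4*pi*r^2 = 4*pi*1.1^2 = 15.2053 m^2
Q / (4*pi*r^2) = 1 / 15.2053 = 0.0657665
Lp = 109.7 + 10*log10(0.0657665) = 97.88 dB


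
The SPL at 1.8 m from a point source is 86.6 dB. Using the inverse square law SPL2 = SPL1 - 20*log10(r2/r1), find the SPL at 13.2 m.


r2/r1 = 13.2/1.8 = 7.33333
Correction = 20*log10(7.33333) = 17.306 dB
SPL2 = 86.6 - 17.306 = 69.294 dB


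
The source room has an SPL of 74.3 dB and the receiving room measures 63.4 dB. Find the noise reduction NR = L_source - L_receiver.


NR = L_source - L_receiver (difference between source and receiving room levels)
NR = 74.3 - 63.4 = 10.9 dB


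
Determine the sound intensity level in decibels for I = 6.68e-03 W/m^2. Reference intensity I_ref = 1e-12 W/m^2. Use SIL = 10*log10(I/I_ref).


I / I_ref = 6.68e-03 / 1e-12 = 6.68e+09
SIL = 10 * log10(6.68e+09) = 98.248 dB


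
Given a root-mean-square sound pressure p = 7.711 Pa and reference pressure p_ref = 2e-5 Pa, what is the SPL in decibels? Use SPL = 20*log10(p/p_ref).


p / p_ref = 7.711 / 2e-5 = 385550
SPL = 20 * log10(385550) = 111.72 dB


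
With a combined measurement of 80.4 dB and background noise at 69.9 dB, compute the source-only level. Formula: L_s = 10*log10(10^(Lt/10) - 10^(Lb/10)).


10^(80.4/10) = 1.09648e+08
10^(69.9/10) = 9.77237e+06
Difference = 1.09648e+08 - 9.77237e+06 = 9.98756e+07
L_source = 10*log10(9.98756e+07) = 79.995 dB


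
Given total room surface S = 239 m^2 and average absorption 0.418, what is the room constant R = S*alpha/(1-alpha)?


R = 239 * 0.418 / (1 - 0.418) = 171.65 m^2


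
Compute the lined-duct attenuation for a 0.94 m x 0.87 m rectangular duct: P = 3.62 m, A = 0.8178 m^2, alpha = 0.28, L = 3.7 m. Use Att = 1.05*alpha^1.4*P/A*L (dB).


alpha^1.4 = 0.28^1.4 = 0.168276
Attenuation rate = 1.05 * alpha^1.4 * P / A
= 1.05 * 0.168276 * 3.62 / 0.8178 = 0.782119 dB/m
Total Att = 0.782119 * 3.7 = 2.8938 dB


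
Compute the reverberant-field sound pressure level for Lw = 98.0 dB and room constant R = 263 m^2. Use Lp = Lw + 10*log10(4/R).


4/R = 4/263 = 0.0152091
Lp = 98.0 + 10*log10(0.0152091) = 79.821 dB


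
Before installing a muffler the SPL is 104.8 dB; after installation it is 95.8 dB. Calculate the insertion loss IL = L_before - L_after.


Insertion loss = SPL without muffler - SPL with muffler
IL = 104.8 - 95.8 = 9 dB


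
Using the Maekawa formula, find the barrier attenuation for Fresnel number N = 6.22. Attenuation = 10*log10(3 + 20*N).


3 + 20*N = 3 + 20*6.22 = 127.4
Att = 10*log10(127.4) = 21.052 dB


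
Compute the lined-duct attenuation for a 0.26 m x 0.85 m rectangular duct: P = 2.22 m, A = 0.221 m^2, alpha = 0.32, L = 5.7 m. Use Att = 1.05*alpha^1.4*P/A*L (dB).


alpha^1.4 = 0.32^1.4 = 0.202866
Attenuation rate = 1.05 * alpha^1.4 * P / A
= 1.05 * 0.202866 * 2.22 / 0.221 = 2.13973 dB/m
Total Att = 2.13973 * 5.7 = 12.196 dB


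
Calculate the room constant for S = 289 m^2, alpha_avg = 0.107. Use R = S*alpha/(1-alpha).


R = 289 * 0.107 / (1 - 0.107) = 34.628 m^2


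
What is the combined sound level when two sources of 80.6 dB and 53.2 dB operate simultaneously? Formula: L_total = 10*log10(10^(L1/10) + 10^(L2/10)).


10^(80.6/10) = 1.14815e+08
10^(53.2/10) = 208930
Sum = 1.14815e+08 + 208930 = 1.15024e+08
L_total = 10*log10(1.15024e+08) = 80.608 dB


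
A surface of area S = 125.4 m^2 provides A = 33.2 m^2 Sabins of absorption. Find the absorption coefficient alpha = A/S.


Absorption coefficient = absorbed power / incident power
alpha = A / S = 33.2 / 125.4 = 0.26475


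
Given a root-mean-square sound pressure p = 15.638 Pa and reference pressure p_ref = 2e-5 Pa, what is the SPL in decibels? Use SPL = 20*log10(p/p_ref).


p / p_ref = 15.638 / 2e-5 = 781900
SPL = 20 * log10(781900) = 117.86 dB


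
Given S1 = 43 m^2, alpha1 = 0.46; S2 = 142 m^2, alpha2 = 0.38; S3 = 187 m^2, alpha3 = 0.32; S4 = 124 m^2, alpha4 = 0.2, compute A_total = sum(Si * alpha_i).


43 * 0.46 = 19.78
142 * 0.38 = 53.96
187 * 0.32 = 59.84
124 * 0.2 = 24.8
A_total = 19.78 + 53.96 + 59.84 + 24.8 = 158.38 m^2


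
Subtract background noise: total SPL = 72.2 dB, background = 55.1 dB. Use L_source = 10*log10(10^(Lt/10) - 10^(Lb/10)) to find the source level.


10^(72.2/10) = 1.65959e+07
10^(55.1/10) = 323594
Difference = 1.65959e+07 - 323594 = 1.62723e+07
L_source = 10*log10(1.62723e+07) = 72.114 dB
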